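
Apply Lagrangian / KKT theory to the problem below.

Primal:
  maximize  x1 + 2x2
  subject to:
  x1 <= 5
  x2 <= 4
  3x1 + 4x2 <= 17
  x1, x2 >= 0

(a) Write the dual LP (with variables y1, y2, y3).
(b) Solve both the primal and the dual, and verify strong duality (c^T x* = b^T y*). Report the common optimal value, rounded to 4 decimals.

The standard primal-dual pair for 'max c^T x s.t. A x <= b, x >= 0' is:
  Dual:  min b^T y  s.t.  A^T y >= c,  y >= 0.

So the dual LP is:
  minimize  5y1 + 4y2 + 17y3
  subject to:
    y1 + 3y3 >= 1
    y2 + 4y3 >= 2
    y1, y2, y3 >= 0

Solving the primal: x* = (0.3333, 4).
  primal value c^T x* = 8.3333.
Solving the dual: y* = (0, 0.6667, 0.3333).
  dual value b^T y* = 8.3333.
Strong duality: c^T x* = b^T y*. Confirmed.

8.3333


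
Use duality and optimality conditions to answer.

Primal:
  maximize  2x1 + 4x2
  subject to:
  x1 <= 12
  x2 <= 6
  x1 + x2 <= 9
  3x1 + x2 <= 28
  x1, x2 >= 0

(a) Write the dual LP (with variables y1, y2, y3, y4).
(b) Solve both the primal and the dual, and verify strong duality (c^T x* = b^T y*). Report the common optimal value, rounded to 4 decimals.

The standard primal-dual pair for 'max c^T x s.t. A x <= b, x >= 0' is:
  Dual:  min b^T y  s.t.  A^T y >= c,  y >= 0.

So the dual LP is:
  minimize  12y1 + 6y2 + 9y3 + 28y4
  subject to:
    y1 + y3 + 3y4 >= 2
    y2 + y3 + y4 >= 4
    y1, y2, y3, y4 >= 0

Solving the primal: x* = (3, 6).
  primal value c^T x* = 30.
Solving the dual: y* = (0, 2, 2, 0).
  dual value b^T y* = 30.
Strong duality: c^T x* = b^T y*. Confirmed.

30


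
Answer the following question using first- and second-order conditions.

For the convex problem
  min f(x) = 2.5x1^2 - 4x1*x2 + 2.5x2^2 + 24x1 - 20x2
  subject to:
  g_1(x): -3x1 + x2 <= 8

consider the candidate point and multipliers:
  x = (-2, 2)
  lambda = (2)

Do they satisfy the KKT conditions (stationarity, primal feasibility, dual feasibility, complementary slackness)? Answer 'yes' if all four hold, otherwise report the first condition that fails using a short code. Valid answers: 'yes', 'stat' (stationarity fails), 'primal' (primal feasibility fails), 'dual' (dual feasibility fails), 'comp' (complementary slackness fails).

Gradient of f: grad f(x) = Q x + c = (6, -2)
Constraint values g_i(x) = a_i^T x - b_i:
  g_1((-2, 2)) = 0
Stationarity residual: grad f(x) + sum_i lambda_i a_i = (0, 0)
  -> stationarity OK
Primal feasibility (all g_i <= 0): OK
Dual feasibility (all lambda_i >= 0): OK
Complementary slackness (lambda_i * g_i(x) = 0 for all i): OK

Verdict: yes, KKT holds.

yes


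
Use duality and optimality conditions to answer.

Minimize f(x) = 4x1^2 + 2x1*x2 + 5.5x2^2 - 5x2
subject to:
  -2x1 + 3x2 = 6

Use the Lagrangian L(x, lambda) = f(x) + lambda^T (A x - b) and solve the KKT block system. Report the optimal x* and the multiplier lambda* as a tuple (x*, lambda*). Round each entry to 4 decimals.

Form the Lagrangian:
  L(x, lambda) = (1/2) x^T Q x + c^T x + lambda^T (A x - b)
Stationarity (grad_x L = 0): Q x + c + A^T lambda = 0.
Primal feasibility: A x = b.

This gives the KKT block system:
  [ Q   A^T ] [ x     ]   [-c ]
  [ A    0  ] [ lambda ] = [ b ]

Solving the linear system:
  x*      = (-0.9857, 1.3429)
  lambda* = (-2.6)
  f(x*)   = 4.4429

x* = (-0.9857, 1.3429), lambda* = (-2.6)


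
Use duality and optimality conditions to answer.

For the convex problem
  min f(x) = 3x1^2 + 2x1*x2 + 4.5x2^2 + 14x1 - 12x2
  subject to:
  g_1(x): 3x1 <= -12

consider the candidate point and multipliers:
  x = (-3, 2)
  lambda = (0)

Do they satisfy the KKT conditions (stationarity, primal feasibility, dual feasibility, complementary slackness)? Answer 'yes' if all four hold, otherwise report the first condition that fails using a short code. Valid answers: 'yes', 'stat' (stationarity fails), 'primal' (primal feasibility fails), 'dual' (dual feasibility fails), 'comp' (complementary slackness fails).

Gradient of f: grad f(x) = Q x + c = (0, 0)
Constraint values g_i(x) = a_i^T x - b_i:
  g_1((-3, 2)) = 3
Stationarity residual: grad f(x) + sum_i lambda_i a_i = (0, 0)
  -> stationarity OK
Primal feasibility (all g_i <= 0): FAILS
Dual feasibility (all lambda_i >= 0): OK
Complementary slackness (lambda_i * g_i(x) = 0 for all i): OK

Verdict: the first failing condition is primal_feasibility -> primal.

primal


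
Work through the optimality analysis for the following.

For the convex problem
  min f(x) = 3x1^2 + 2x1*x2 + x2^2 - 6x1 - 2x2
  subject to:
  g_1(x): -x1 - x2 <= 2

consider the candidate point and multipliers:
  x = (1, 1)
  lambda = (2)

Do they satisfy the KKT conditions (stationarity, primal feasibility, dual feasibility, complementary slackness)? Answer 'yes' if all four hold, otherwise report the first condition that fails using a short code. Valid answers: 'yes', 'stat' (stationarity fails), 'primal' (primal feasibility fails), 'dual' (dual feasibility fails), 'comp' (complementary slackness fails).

Gradient of f: grad f(x) = Q x + c = (2, 2)
Constraint values g_i(x) = a_i^T x - b_i:
  g_1((1, 1)) = -4
Stationarity residual: grad f(x) + sum_i lambda_i a_i = (0, 0)
  -> stationarity OK
Primal feasibility (all g_i <= 0): OK
Dual feasibility (all lambda_i >= 0): OK
Complementary slackness (lambda_i * g_i(x) = 0 for all i): FAILS

Verdict: the first failing condition is complementary_slackness -> comp.

comp


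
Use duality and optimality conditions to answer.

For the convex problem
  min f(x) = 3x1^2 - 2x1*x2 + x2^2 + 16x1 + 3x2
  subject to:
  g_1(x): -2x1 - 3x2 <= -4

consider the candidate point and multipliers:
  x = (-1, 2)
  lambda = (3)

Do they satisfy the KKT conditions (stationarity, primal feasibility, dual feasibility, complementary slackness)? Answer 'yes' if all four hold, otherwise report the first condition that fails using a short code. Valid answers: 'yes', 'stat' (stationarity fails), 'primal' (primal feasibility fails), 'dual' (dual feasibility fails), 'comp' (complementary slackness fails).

Gradient of f: grad f(x) = Q x + c = (6, 9)
Constraint values g_i(x) = a_i^T x - b_i:
  g_1((-1, 2)) = 0
Stationarity residual: grad f(x) + sum_i lambda_i a_i = (0, 0)
  -> stationarity OK
Primal feasibility (all g_i <= 0): OK
Dual feasibility (all lambda_i >= 0): OK
Complementary slackness (lambda_i * g_i(x) = 0 for all i): OK

Verdict: yes, KKT holds.

yes


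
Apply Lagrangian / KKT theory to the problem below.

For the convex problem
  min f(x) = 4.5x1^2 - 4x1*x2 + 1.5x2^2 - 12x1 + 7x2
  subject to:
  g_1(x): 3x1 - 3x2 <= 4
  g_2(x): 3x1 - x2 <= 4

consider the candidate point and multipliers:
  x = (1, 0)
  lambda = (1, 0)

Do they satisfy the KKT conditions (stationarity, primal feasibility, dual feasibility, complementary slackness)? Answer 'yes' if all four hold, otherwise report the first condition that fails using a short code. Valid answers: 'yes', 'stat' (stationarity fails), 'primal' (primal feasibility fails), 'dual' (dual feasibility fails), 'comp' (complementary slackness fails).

Gradient of f: grad f(x) = Q x + c = (-3, 3)
Constraint values g_i(x) = a_i^T x - b_i:
  g_1((1, 0)) = -1
  g_2((1, 0)) = -1
Stationarity residual: grad f(x) + sum_i lambda_i a_i = (0, 0)
  -> stationarity OK
Primal feasibility (all g_i <= 0): OK
Dual feasibility (all lambda_i >= 0): OK
Complementary slackness (lambda_i * g_i(x) = 0 for all i): FAILS

Verdict: the first failing condition is complementary_slackness -> comp.

comp


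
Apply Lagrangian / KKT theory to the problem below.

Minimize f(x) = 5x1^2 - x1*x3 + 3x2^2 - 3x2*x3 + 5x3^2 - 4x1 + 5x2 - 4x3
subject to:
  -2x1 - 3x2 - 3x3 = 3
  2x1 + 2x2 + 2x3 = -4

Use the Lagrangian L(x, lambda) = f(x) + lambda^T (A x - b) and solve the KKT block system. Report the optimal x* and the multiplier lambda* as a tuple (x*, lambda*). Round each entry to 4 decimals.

Form the Lagrangian:
  L(x, lambda) = (1/2) x^T Q x + c^T x + lambda^T (A x - b)
Stationarity (grad_x L = 0): Q x + c + A^T lambda = 0.
Primal feasibility: A x = b.

This gives the KKT block system:
  [ Q   A^T ] [ x     ]   [-c ]
  [ A    0  ] [ lambda ] = [ b ]

Solving the linear system:
  x*      = (-3, 0.3182, 0.6818)
  lambda* = (39.5455, 56.8864)
  f(x*)   = 59.8864

x* = (-3, 0.3182, 0.6818), lambda* = (39.5455, 56.8864)


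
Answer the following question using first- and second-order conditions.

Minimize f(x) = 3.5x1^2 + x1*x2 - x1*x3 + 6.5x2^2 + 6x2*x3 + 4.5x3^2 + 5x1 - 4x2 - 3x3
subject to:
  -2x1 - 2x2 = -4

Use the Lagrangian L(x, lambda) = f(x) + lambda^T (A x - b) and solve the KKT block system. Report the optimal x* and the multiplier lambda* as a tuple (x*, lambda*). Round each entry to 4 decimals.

Form the Lagrangian:
  L(x, lambda) = (1/2) x^T Q x + c^T x + lambda^T (A x - b)
Stationarity (grad_x L = 0): Q x + c + A^T lambda = 0.
Primal feasibility: A x = b.

This gives the KKT block system:
  [ Q   A^T ] [ x     ]   [-c ]
  [ A    0  ] [ lambda ] = [ b ]

Solving the linear system:
  x*      = (0.6372, 1.3628, -0.5044)
  lambda* = (5.6637)
  f(x*)   = 10.9513

x* = (0.6372, 1.3628, -0.5044), lambda* = (5.6637)


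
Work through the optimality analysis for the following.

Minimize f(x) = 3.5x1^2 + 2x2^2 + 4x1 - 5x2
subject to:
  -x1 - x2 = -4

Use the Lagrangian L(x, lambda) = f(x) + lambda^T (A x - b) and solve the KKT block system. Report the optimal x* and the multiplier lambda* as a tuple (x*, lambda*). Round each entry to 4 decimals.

Form the Lagrangian:
  L(x, lambda) = (1/2) x^T Q x + c^T x + lambda^T (A x - b)
Stationarity (grad_x L = 0): Q x + c + A^T lambda = 0.
Primal feasibility: A x = b.

This gives the KKT block system:
  [ Q   A^T ] [ x     ]   [-c ]
  [ A    0  ] [ lambda ] = [ b ]

Solving the linear system:
  x*      = (0.6364, 3.3636)
  lambda* = (8.4545)
  f(x*)   = 9.7727

x* = (0.6364, 3.3636), lambda* = (8.4545)


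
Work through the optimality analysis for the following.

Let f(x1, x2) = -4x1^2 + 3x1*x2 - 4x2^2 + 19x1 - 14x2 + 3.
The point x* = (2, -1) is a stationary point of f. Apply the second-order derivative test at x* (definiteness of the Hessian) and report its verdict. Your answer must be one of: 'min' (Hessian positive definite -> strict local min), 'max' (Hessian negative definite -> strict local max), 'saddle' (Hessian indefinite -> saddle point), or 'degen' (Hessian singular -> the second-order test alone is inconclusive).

Compute the Hessian H = grad^2 f:
  H = [[-8, 3], [3, -8]]
Verify stationarity: grad f(x*) = H x* + g = (0, 0).
Eigenvalues of H: -11, -5.
Both eigenvalues < 0, so H is negative definite -> x* is a strict local max.

max


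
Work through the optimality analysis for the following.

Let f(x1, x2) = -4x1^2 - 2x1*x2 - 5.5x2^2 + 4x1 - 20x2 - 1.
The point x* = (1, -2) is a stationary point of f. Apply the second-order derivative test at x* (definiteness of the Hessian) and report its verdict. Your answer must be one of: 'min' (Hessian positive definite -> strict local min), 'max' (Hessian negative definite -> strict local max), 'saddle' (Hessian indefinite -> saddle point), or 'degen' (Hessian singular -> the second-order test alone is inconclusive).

Compute the Hessian H = grad^2 f:
  H = [[-8, -2], [-2, -11]]
Verify stationarity: grad f(x*) = H x* + g = (0, 0).
Eigenvalues of H: -12, -7.
Both eigenvalues < 0, so H is negative definite -> x* is a strict local max.

max


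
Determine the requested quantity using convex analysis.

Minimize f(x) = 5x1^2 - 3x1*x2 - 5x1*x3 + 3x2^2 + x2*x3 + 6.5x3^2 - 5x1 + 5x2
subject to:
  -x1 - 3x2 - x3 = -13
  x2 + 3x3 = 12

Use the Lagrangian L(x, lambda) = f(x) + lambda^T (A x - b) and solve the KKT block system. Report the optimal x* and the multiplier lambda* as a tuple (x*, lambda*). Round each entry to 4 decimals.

Form the Lagrangian:
  L(x, lambda) = (1/2) x^T Q x + c^T x + lambda^T (A x - b)
Stationarity (grad_x L = 0): Q x + c + A^T lambda = 0.
Primal feasibility: A x = b.

This gives the KKT block system:
  [ Q   A^T ] [ x     ]   [-c ]
  [ A    0  ] [ lambda ] = [ b ]

Solving the linear system:
  x*      = (2.9242, 2.2784, 3.2405)
  lambda* = (1.2039, -9.5268)
  f(x*)   = 63.3719

x* = (2.9242, 2.2784, 3.2405), lambda* = (1.2039, -9.5268)


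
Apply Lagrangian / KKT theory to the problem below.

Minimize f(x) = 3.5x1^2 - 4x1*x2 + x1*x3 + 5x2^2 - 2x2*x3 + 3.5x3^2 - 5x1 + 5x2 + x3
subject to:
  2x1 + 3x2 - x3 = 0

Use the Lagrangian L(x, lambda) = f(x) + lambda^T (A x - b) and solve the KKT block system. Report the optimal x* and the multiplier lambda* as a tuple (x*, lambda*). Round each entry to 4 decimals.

Form the Lagrangian:
  L(x, lambda) = (1/2) x^T Q x + c^T x + lambda^T (A x - b)
Stationarity (grad_x L = 0): Q x + c + A^T lambda = 0.
Primal feasibility: A x = b.

This gives the KKT block system:
  [ Q   A^T ] [ x     ]   [-c ]
  [ A    0  ] [ lambda ] = [ b ]

Solving the linear system:
  x*      = (0.4743, -0.4188, -0.3079)
  lambda* = (0.1564)
  f(x*)   = -2.3866

x* = (0.4743, -0.4188, -0.3079), lambda* = (0.1564)


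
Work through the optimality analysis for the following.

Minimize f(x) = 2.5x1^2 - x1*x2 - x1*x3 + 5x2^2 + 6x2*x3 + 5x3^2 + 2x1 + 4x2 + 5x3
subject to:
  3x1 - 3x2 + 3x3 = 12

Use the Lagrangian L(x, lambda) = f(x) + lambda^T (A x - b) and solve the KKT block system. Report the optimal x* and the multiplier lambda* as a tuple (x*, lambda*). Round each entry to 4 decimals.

Form the Lagrangian:
  L(x, lambda) = (1/2) x^T Q x + c^T x + lambda^T (A x - b)
Stationarity (grad_x L = 0): Q x + c + A^T lambda = 0.
Primal feasibility: A x = b.

This gives the KKT block system:
  [ Q   A^T ] [ x     ]   [-c ]
  [ A    0  ] [ lambda ] = [ b ]

Solving the linear system:
  x*      = (0.8636, -1.7955, 1.3409)
  lambda* = (-2.2576)
  f(x*)   = 14.1705

x* = (0.8636, -1.7955, 1.3409), lambda* = (-2.2576)


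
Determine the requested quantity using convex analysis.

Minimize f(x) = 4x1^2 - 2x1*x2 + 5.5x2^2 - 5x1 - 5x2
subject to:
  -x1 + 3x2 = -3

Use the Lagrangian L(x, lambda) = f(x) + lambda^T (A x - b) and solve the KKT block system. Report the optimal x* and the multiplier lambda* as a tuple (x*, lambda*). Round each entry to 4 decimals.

Form the Lagrangian:
  L(x, lambda) = (1/2) x^T Q x + c^T x + lambda^T (A x - b)
Stationarity (grad_x L = 0): Q x + c + A^T lambda = 0.
Primal feasibility: A x = b.

This gives the KKT block system:
  [ Q   A^T ] [ x     ]   [-c ]
  [ A    0  ] [ lambda ] = [ b ]

Solving the linear system:
  x*      = (1.0563, -0.6479)
  lambda* = (4.7465)
  f(x*)   = 6.0986

x* = (1.0563, -0.6479), lambda* = (4.7465)


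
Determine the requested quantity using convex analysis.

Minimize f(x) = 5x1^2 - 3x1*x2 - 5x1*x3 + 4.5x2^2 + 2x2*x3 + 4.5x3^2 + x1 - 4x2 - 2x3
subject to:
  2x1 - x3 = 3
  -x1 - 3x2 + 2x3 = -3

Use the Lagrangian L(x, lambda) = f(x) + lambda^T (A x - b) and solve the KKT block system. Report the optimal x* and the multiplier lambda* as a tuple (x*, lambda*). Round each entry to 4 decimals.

Form the Lagrangian:
  L(x, lambda) = (1/2) x^T Q x + c^T x + lambda^T (A x - b)
Stationarity (grad_x L = 0): Q x + c + A^T lambda = 0.
Primal feasibility: A x = b.

This gives the KKT block system:
  [ Q   A^T ] [ x     ]   [-c ]
  [ A    0  ] [ lambda ] = [ b ]

Solving the linear system:
  x*      = (1.6757, 0.6757, 0.3514)
  lambda* = (-7.3604, -0.7477)
  f(x*)   = 9.0541

x* = (1.6757, 0.6757, 0.3514), lambda* = (-7.3604, -0.7477)


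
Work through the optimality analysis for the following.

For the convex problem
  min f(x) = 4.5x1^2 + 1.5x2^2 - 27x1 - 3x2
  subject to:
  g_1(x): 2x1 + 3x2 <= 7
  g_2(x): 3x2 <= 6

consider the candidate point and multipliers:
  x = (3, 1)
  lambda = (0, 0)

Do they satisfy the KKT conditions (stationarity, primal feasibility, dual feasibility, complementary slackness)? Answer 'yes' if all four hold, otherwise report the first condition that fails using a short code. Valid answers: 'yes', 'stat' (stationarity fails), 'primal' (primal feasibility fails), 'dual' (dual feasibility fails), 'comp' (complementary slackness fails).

Gradient of f: grad f(x) = Q x + c = (0, 0)
Constraint values g_i(x) = a_i^T x - b_i:
  g_1((3, 1)) = 2
  g_2((3, 1)) = -3
Stationarity residual: grad f(x) + sum_i lambda_i a_i = (0, 0)
  -> stationarity OK
Primal feasibility (all g_i <= 0): FAILS
Dual feasibility (all lambda_i >= 0): OK
Complementary slackness (lambda_i * g_i(x) = 0 for all i): OK

Verdict: the first failing condition is primal_feasibility -> primal.

primal


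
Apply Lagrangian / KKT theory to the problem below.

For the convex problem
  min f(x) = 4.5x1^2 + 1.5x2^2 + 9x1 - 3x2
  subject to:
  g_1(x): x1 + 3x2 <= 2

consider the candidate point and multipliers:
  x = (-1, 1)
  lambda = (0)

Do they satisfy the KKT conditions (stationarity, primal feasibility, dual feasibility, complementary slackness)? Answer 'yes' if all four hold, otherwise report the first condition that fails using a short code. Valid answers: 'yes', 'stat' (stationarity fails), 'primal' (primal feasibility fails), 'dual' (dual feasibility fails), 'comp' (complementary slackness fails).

Gradient of f: grad f(x) = Q x + c = (0, 0)
Constraint values g_i(x) = a_i^T x - b_i:
  g_1((-1, 1)) = 0
Stationarity residual: grad f(x) + sum_i lambda_i a_i = (0, 0)
  -> stationarity OK
Primal feasibility (all g_i <= 0): OK
Dual feasibility (all lambda_i >= 0): OK
Complementary slackness (lambda_i * g_i(x) = 0 for all i): OK

Verdict: yes, KKT holds.

yes


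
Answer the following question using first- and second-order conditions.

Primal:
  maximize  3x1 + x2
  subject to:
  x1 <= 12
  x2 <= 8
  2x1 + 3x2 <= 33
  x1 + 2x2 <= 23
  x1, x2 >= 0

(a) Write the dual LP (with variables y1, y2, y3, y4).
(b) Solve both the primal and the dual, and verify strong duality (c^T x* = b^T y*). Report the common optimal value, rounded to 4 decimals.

The standard primal-dual pair for 'max c^T x s.t. A x <= b, x >= 0' is:
  Dual:  min b^T y  s.t.  A^T y >= c,  y >= 0.

So the dual LP is:
  minimize  12y1 + 8y2 + 33y3 + 23y4
  subject to:
    y1 + 2y3 + y4 >= 3
    y2 + 3y3 + 2y4 >= 1
    y1, y2, y3, y4 >= 0

Solving the primal: x* = (12, 3).
  primal value c^T x* = 39.
Solving the dual: y* = (2.3333, 0, 0.3333, 0).
  dual value b^T y* = 39.
Strong duality: c^T x* = b^T y*. Confirmed.

39


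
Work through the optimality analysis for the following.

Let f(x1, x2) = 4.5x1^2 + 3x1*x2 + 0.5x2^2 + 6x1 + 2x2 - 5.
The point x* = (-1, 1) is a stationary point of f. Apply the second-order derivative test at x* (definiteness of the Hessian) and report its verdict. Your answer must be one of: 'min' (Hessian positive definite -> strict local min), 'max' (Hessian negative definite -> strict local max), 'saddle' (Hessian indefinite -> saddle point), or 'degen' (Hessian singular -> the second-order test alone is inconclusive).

Compute the Hessian H = grad^2 f:
  H = [[9, 3], [3, 1]]
Verify stationarity: grad f(x*) = H x* + g = (0, 0).
Eigenvalues of H: 0, 10.
H has a zero eigenvalue (singular; positive semidefinite but not definite), so H is neither positive definite, negative definite, nor indefinite. The second-order test alone is inconclusive -> degen.
(Indeed, f is constant along the null direction of H through x*, so x* is not a strict local extremum.)

degen


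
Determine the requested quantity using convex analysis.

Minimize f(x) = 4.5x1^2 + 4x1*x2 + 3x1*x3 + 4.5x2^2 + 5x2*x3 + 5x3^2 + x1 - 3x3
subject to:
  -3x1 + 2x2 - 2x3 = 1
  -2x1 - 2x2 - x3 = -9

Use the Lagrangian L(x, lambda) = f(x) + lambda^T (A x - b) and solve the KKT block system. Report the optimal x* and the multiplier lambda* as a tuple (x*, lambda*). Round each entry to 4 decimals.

Form the Lagrangian:
  L(x, lambda) = (1/2) x^T Q x + c^T x + lambda^T (A x - b)
Stationarity (grad_x L = 0): Q x + c + A^T lambda = 0.
Primal feasibility: A x = b.

This gives the KKT block system:
  [ Q   A^T ] [ x     ]   [-c ]
  [ A    0  ] [ lambda ] = [ b ]

Solving the linear system:
  x*      = (1.7961, 2.8673, -0.3268)
  lambda* = (-0.7405, 14.9376)
  f(x*)   = 68.9776

x* = (1.7961, 2.8673, -0.3268), lambda* = (-0.7405, 14.9376)


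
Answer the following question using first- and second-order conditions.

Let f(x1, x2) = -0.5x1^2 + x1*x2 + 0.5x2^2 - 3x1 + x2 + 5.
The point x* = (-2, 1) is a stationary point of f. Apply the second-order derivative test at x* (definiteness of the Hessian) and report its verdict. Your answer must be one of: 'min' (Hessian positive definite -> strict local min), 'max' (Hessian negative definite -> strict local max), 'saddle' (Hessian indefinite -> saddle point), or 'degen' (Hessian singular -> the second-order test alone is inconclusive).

Compute the Hessian H = grad^2 f:
  H = [[-1, 1], [1, 1]]
Verify stationarity: grad f(x*) = H x* + g = (0, 0).
Eigenvalues of H: -1.4142, 1.4142.
Eigenvalues have mixed signs, so H is indefinite -> x* is a saddle point.

saddle


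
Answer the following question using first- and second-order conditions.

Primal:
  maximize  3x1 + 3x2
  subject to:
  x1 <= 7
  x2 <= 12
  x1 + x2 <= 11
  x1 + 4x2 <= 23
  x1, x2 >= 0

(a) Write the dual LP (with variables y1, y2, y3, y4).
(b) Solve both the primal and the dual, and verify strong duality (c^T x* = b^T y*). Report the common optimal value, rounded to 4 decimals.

The standard primal-dual pair for 'max c^T x s.t. A x <= b, x >= 0' is:
  Dual:  min b^T y  s.t.  A^T y >= c,  y >= 0.

So the dual LP is:
  minimize  7y1 + 12y2 + 11y3 + 23y4
  subject to:
    y1 + y3 + y4 >= 3
    y2 + y3 + 4y4 >= 3
    y1, y2, y3, y4 >= 0

Solving the primal: x* = (7, 4).
  primal value c^T x* = 33.
Solving the dual: y* = (2.25, 0, 0, 0.75).
  dual value b^T y* = 33.
Strong duality: c^T x* = b^T y*. Confirmed.

33


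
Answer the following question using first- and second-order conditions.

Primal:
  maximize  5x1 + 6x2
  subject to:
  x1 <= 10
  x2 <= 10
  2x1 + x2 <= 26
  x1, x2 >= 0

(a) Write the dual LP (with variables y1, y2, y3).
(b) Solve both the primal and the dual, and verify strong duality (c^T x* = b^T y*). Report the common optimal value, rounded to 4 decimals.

The standard primal-dual pair for 'max c^T x s.t. A x <= b, x >= 0' is:
  Dual:  min b^T y  s.t.  A^T y >= c,  y >= 0.

So the dual LP is:
  minimize  10y1 + 10y2 + 26y3
  subject to:
    y1 + 2y3 >= 5
    y2 + y3 >= 6
    y1, y2, y3 >= 0

Solving the primal: x* = (8, 10).
  primal value c^T x* = 100.
Solving the dual: y* = (0, 3.5, 2.5).
  dual value b^T y* = 100.
Strong duality: c^T x* = b^T y*. Confirmed.

100


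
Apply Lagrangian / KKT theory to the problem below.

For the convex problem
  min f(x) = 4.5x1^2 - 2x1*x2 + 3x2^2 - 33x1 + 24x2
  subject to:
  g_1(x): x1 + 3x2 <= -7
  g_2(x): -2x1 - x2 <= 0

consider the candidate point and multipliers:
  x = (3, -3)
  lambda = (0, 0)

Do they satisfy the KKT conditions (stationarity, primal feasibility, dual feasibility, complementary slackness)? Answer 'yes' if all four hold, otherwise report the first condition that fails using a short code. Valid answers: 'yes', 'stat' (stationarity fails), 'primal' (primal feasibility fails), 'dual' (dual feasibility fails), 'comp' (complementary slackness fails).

Gradient of f: grad f(x) = Q x + c = (0, 0)
Constraint values g_i(x) = a_i^T x - b_i:
  g_1((3, -3)) = 1
  g_2((3, -3)) = -3
Stationarity residual: grad f(x) + sum_i lambda_i a_i = (0, 0)
  -> stationarity OK
Primal feasibility (all g_i <= 0): FAILS
Dual feasibility (all lambda_i >= 0): OK
Complementary slackness (lambda_i * g_i(x) = 0 for all i): OK

Verdict: the first failing condition is primal_feasibility -> primal.

primal


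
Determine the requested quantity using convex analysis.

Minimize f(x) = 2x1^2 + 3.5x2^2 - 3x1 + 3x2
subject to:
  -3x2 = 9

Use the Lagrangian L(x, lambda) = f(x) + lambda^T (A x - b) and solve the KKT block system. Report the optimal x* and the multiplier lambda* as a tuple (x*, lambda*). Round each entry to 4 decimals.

Form the Lagrangian:
  L(x, lambda) = (1/2) x^T Q x + c^T x + lambda^T (A x - b)
Stationarity (grad_x L = 0): Q x + c + A^T lambda = 0.
Primal feasibility: A x = b.

This gives the KKT block system:
  [ Q   A^T ] [ x     ]   [-c ]
  [ A    0  ] [ lambda ] = [ b ]

Solving the linear system:
  x*      = (0.75, -3)
  lambda* = (-6)
  f(x*)   = 21.375

x* = (0.75, -3), lambda* = (-6)


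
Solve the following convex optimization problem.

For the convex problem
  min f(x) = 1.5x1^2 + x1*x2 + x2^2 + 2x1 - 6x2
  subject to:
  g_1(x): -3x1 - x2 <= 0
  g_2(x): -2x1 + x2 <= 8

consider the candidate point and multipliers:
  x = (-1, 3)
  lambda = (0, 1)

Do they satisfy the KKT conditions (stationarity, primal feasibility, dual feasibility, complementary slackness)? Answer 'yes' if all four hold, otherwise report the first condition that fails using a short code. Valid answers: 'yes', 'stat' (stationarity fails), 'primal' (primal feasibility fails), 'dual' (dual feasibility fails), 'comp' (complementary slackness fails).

Gradient of f: grad f(x) = Q x + c = (2, -1)
Constraint values g_i(x) = a_i^T x - b_i:
  g_1((-1, 3)) = 0
  g_2((-1, 3)) = -3
Stationarity residual: grad f(x) + sum_i lambda_i a_i = (0, 0)
  -> stationarity OK
Primal feasibility (all g_i <= 0): OK
Dual feasibility (all lambda_i >= 0): OK
Complementary slackness (lambda_i * g_i(x) = 0 for all i): FAILS

Verdict: the first failing condition is complementary_slackness -> comp.

comp


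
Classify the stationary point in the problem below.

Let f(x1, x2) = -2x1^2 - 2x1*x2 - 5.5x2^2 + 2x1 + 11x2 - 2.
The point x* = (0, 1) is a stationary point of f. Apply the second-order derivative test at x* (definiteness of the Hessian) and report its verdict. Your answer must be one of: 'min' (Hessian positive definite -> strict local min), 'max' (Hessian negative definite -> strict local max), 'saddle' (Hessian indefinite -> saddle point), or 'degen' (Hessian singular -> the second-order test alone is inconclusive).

Compute the Hessian H = grad^2 f:
  H = [[-4, -2], [-2, -11]]
Verify stationarity: grad f(x*) = H x* + g = (0, 0).
Eigenvalues of H: -11.5311, -3.4689.
Both eigenvalues < 0, so H is negative definite -> x* is a strict local max.

max


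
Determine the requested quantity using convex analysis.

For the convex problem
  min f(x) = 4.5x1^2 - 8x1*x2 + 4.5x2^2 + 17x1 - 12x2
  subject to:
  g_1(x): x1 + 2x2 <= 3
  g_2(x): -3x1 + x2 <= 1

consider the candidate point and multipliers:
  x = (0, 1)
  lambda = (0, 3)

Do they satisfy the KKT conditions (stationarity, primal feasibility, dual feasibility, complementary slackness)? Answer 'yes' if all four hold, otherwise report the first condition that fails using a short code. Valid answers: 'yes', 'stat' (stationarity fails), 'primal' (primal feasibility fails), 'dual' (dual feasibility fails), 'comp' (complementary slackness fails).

Gradient of f: grad f(x) = Q x + c = (9, -3)
Constraint values g_i(x) = a_i^T x - b_i:
  g_1((0, 1)) = -1
  g_2((0, 1)) = 0
Stationarity residual: grad f(x) + sum_i lambda_i a_i = (0, 0)
  -> stationarity OK
Primal feasibility (all g_i <= 0): OK
Dual feasibility (all lambda_i >= 0): OK
Complementary slackness (lambda_i * g_i(x) = 0 for all i): OK

Verdict: yes, KKT holds.

yes


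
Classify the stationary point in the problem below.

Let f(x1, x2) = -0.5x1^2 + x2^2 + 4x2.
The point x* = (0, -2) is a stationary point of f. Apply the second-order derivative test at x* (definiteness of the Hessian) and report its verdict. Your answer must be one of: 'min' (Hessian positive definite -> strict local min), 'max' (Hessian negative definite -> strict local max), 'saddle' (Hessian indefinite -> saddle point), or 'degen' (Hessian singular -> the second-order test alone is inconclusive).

Compute the Hessian H = grad^2 f:
  H = [[-1, 0], [0, 2]]
Verify stationarity: grad f(x*) = H x* + g = (0, 0).
Eigenvalues of H: -1, 2.
Eigenvalues have mixed signs, so H is indefinite -> x* is a saddle point.

saddle


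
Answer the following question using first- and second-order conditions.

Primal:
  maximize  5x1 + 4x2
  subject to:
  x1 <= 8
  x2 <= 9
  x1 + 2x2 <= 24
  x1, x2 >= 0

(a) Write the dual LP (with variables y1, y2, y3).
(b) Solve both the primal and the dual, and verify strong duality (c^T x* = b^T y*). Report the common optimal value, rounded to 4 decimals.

The standard primal-dual pair for 'max c^T x s.t. A x <= b, x >= 0' is:
  Dual:  min b^T y  s.t.  A^T y >= c,  y >= 0.

So the dual LP is:
  minimize  8y1 + 9y2 + 24y3
  subject to:
    y1 + y3 >= 5
    y2 + 2y3 >= 4
    y1, y2, y3 >= 0

Solving the primal: x* = (8, 8).
  primal value c^T x* = 72.
Solving the dual: y* = (3, 0, 2).
  dual value b^T y* = 72.
Strong duality: c^T x* = b^T y*. Confirmed.

72


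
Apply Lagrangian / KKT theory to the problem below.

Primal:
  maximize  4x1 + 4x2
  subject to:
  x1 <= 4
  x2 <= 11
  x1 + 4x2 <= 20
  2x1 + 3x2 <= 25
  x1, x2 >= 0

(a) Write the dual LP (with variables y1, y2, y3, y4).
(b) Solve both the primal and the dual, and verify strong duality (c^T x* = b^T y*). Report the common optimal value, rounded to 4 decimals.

The standard primal-dual pair for 'max c^T x s.t. A x <= b, x >= 0' is:
  Dual:  min b^T y  s.t.  A^T y >= c,  y >= 0.

So the dual LP is:
  minimize  4y1 + 11y2 + 20y3 + 25y4
  subject to:
    y1 + y3 + 2y4 >= 4
    y2 + 4y3 + 3y4 >= 4
    y1, y2, y3, y4 >= 0

Solving the primal: x* = (4, 4).
  primal value c^T x* = 32.
Solving the dual: y* = (3, 0, 1, 0).
  dual value b^T y* = 32.
Strong duality: c^T x* = b^T y*. Confirmed.

32


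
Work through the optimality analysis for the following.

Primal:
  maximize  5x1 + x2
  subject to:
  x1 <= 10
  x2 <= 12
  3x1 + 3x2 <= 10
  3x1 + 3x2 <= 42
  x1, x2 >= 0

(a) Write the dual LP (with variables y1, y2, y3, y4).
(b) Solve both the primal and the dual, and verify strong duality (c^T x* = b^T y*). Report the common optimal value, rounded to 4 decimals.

The standard primal-dual pair for 'max c^T x s.t. A x <= b, x >= 0' is:
  Dual:  min b^T y  s.t.  A^T y >= c,  y >= 0.

So the dual LP is:
  minimize  10y1 + 12y2 + 10y3 + 42y4
  subject to:
    y1 + 3y3 + 3y4 >= 5
    y2 + 3y3 + 3y4 >= 1
    y1, y2, y3, y4 >= 0

Solving the primal: x* = (3.3333, 0).
  primal value c^T x* = 16.6667.
Solving the dual: y* = (0, 0, 1.6667, 0).
  dual value b^T y* = 16.6667.
Strong duality: c^T x* = b^T y*. Confirmed.

16.6667


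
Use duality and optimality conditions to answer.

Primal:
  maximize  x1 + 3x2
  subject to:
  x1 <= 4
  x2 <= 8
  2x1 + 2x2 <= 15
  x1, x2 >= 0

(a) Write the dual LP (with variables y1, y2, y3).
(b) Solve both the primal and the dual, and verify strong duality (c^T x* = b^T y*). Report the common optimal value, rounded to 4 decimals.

The standard primal-dual pair for 'max c^T x s.t. A x <= b, x >= 0' is:
  Dual:  min b^T y  s.t.  A^T y >= c,  y >= 0.

So the dual LP is:
  minimize  4y1 + 8y2 + 15y3
  subject to:
    y1 + 2y3 >= 1
    y2 + 2y3 >= 3
    y1, y2, y3 >= 0

Solving the primal: x* = (0, 7.5).
  primal value c^T x* = 22.5.
Solving the dual: y* = (0, 0, 1.5).
  dual value b^T y* = 22.5.
Strong duality: c^T x* = b^T y*. Confirmed.

22.5


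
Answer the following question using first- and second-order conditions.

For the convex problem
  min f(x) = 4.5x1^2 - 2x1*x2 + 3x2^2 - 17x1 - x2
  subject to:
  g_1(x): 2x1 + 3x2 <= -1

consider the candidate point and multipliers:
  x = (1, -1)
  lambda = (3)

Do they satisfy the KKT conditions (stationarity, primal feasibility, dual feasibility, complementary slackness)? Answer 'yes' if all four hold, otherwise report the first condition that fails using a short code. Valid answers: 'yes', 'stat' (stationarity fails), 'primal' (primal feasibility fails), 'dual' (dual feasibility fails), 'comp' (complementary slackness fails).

Gradient of f: grad f(x) = Q x + c = (-6, -9)
Constraint values g_i(x) = a_i^T x - b_i:
  g_1((1, -1)) = 0
Stationarity residual: grad f(x) + sum_i lambda_i a_i = (0, 0)
  -> stationarity OK
Primal feasibility (all g_i <= 0): OK
Dual feasibility (all lambda_i >= 0): OK
Complementary slackness (lambda_i * g_i(x) = 0 for all i): OK

Verdict: yes, KKT holds.

yes


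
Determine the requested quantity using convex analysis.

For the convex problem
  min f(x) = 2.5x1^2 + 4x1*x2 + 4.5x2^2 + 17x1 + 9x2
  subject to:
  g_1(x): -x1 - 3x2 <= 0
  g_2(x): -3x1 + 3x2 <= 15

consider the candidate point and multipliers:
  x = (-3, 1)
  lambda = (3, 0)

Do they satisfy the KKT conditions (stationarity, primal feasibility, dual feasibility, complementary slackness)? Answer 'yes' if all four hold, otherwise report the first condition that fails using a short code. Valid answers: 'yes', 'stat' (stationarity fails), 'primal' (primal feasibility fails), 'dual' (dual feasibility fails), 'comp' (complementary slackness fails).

Gradient of f: grad f(x) = Q x + c = (6, 6)
Constraint values g_i(x) = a_i^T x - b_i:
  g_1((-3, 1)) = 0
  g_2((-3, 1)) = -3
Stationarity residual: grad f(x) + sum_i lambda_i a_i = (3, -3)
  -> stationarity FAILS
Primal feasibility (all g_i <= 0): OK
Dual feasibility (all lambda_i >= 0): OK
Complementary slackness (lambda_i * g_i(x) = 0 for all i): OK

Verdict: the first failing condition is stationarity -> stat.

stat


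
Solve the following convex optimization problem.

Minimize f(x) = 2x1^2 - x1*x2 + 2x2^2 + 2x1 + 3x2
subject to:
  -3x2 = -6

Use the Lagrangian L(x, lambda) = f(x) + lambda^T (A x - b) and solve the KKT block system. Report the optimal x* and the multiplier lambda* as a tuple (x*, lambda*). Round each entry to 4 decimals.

Form the Lagrangian:
  L(x, lambda) = (1/2) x^T Q x + c^T x + lambda^T (A x - b)
Stationarity (grad_x L = 0): Q x + c + A^T lambda = 0.
Primal feasibility: A x = b.

This gives the KKT block system:
  [ Q   A^T ] [ x     ]   [-c ]
  [ A    0  ] [ lambda ] = [ b ]

Solving the linear system:
  x*      = (0, 2)
  lambda* = (3.6667)
  f(x*)   = 14

x* = (0, 2), lambda* = (3.6667)


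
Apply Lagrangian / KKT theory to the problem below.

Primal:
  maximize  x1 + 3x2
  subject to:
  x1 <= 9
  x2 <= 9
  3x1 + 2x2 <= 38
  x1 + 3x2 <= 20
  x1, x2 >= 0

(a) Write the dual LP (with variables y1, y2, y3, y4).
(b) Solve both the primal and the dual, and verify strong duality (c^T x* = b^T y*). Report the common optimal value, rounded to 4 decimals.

The standard primal-dual pair for 'max c^T x s.t. A x <= b, x >= 0' is:
  Dual:  min b^T y  s.t.  A^T y >= c,  y >= 0.

So the dual LP is:
  minimize  9y1 + 9y2 + 38y3 + 20y4
  subject to:
    y1 + 3y3 + y4 >= 1
    y2 + 2y3 + 3y4 >= 3
    y1, y2, y3, y4 >= 0

Solving the primal: x* = (9, 3.6667).
  primal value c^T x* = 20.
Solving the dual: y* = (0, 0, 0, 1).
  dual value b^T y* = 20.
Strong duality: c^T x* = b^T y*. Confirmed.

20


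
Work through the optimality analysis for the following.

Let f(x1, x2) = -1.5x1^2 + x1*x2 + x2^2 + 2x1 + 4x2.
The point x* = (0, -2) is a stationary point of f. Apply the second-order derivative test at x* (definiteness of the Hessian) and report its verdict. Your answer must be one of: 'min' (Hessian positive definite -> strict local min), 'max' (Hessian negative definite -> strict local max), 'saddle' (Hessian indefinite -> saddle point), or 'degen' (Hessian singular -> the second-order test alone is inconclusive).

Compute the Hessian H = grad^2 f:
  H = [[-3, 1], [1, 2]]
Verify stationarity: grad f(x*) = H x* + g = (0, 0).
Eigenvalues of H: -3.1926, 2.1926.
Eigenvalues have mixed signs, so H is indefinite -> x* is a saddle point.

saddle


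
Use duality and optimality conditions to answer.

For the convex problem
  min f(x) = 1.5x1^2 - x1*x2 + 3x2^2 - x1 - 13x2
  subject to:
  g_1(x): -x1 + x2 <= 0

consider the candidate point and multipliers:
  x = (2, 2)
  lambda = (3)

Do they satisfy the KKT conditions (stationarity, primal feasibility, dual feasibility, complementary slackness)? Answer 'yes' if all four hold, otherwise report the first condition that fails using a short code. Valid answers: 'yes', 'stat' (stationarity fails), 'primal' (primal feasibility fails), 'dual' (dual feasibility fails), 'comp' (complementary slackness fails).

Gradient of f: grad f(x) = Q x + c = (3, -3)
Constraint values g_i(x) = a_i^T x - b_i:
  g_1((2, 2)) = 0
Stationarity residual: grad f(x) + sum_i lambda_i a_i = (0, 0)
  -> stationarity OK
Primal feasibility (all g_i <= 0): OK
Dual feasibility (all lambda_i >= 0): OK
Complementary slackness (lambda_i * g_i(x) = 0 for all i): OK

Verdict: yes, KKT holds.

yes


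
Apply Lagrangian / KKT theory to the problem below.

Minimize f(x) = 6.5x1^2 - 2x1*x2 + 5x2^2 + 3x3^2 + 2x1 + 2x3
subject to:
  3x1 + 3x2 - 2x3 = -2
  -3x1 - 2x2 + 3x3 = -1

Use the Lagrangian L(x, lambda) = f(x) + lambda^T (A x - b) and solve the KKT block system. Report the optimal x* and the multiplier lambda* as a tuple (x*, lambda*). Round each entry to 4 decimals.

Form the Lagrangian:
  L(x, lambda) = (1/2) x^T Q x + c^T x + lambda^T (A x - b)
Stationarity (grad_x L = 0): Q x + c + A^T lambda = 0.
Primal feasibility: A x = b.

This gives the KKT block system:
  [ Q   A^T ] [ x     ]   [-c ]
  [ A    0  ] [ lambda ] = [ b ]

Solving the linear system:
  x*      = (-0.518, -1.2892, -1.7108)
  lambda* = (10.4197, 9.7013)
  f(x*)   = 13.0416

x* = (-0.518, -1.2892, -1.7108), lambda* = (10.4197, 9.7013)


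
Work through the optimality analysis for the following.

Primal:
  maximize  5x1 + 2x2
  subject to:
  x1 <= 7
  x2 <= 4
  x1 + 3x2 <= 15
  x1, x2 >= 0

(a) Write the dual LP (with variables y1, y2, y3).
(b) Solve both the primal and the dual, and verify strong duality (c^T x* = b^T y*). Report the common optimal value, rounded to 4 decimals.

The standard primal-dual pair for 'max c^T x s.t. A x <= b, x >= 0' is:
  Dual:  min b^T y  s.t.  A^T y >= c,  y >= 0.

So the dual LP is:
  minimize  7y1 + 4y2 + 15y3
  subject to:
    y1 + y3 >= 5
    y2 + 3y3 >= 2
    y1, y2, y3 >= 0

Solving the primal: x* = (7, 2.6667).
  primal value c^T x* = 40.3333.
Solving the dual: y* = (4.3333, 0, 0.6667).
  dual value b^T y* = 40.3333.
Strong duality: c^T x* = b^T y*. Confirmed.

40.3333


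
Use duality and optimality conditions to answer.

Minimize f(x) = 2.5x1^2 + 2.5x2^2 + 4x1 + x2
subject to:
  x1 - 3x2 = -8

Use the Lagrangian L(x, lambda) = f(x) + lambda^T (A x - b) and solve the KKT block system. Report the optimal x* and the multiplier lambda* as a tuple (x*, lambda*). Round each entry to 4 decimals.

Form the Lagrangian:
  L(x, lambda) = (1/2) x^T Q x + c^T x + lambda^T (A x - b)
Stationarity (grad_x L = 0): Q x + c + A^T lambda = 0.
Primal feasibility: A x = b.

This gives the KKT block system:
  [ Q   A^T ] [ x     ]   [-c ]
  [ A    0  ] [ lambda ] = [ b ]

Solving the linear system:
  x*      = (-1.58, 2.14)
  lambda* = (3.9)
  f(x*)   = 13.51

x* = (-1.58, 2.14), lambda* = (3.9)


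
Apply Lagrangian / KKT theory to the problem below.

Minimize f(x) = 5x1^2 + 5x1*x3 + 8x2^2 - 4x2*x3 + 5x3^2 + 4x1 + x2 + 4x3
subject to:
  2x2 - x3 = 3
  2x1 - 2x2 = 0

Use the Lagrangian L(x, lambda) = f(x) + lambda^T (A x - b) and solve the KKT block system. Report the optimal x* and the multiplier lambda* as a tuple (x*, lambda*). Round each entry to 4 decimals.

Form the Lagrangian:
  L(x, lambda) = (1/2) x^T Q x + c^T x + lambda^T (A x - b)
Stationarity (grad_x L = 0): Q x + c + A^T lambda = 0.
Primal feasibility: A x = b.

This gives the KKT block system:
  [ Q   A^T ] [ x     ]   [-c ]
  [ A    0  ] [ lambda ] = [ b ]

Solving the linear system:
  x*      = (0.7143, 0.7143, -1.5714)
  lambda* = (-11, -1.6429)
  f(x*)   = 15.1429

x* = (0.7143, 0.7143, -1.5714), lambda* = (-11, -1.6429)


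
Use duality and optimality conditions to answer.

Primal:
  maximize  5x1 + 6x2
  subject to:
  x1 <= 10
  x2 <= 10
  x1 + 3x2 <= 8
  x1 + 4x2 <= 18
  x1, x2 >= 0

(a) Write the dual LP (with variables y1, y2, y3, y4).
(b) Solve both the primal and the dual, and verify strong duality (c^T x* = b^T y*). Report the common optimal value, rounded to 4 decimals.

The standard primal-dual pair for 'max c^T x s.t. A x <= b, x >= 0' is:
  Dual:  min b^T y  s.t.  A^T y >= c,  y >= 0.

So the dual LP is:
  minimize  10y1 + 10y2 + 8y3 + 18y4
  subject to:
    y1 + y3 + y4 >= 5
    y2 + 3y3 + 4y4 >= 6
    y1, y2, y3, y4 >= 0

Solving the primal: x* = (8, 0).
  primal value c^T x* = 40.
Solving the dual: y* = (0, 0, 5, 0).
  dual value b^T y* = 40.
Strong duality: c^T x* = b^T y*. Confirmed.

40


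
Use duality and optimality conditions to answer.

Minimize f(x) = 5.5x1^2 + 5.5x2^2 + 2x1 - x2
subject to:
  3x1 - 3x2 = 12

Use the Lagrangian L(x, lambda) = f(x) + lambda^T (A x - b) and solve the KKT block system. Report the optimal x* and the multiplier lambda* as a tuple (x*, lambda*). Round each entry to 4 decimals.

Form the Lagrangian:
  L(x, lambda) = (1/2) x^T Q x + c^T x + lambda^T (A x - b)
Stationarity (grad_x L = 0): Q x + c + A^T lambda = 0.
Primal feasibility: A x = b.

This gives the KKT block system:
  [ Q   A^T ] [ x     ]   [-c ]
  [ A    0  ] [ lambda ] = [ b ]

Solving the linear system:
  x*      = (1.9545, -2.0455)
  lambda* = (-7.8333)
  f(x*)   = 49.9773

x* = (1.9545, -2.0455), lambda* = (-7.8333)
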